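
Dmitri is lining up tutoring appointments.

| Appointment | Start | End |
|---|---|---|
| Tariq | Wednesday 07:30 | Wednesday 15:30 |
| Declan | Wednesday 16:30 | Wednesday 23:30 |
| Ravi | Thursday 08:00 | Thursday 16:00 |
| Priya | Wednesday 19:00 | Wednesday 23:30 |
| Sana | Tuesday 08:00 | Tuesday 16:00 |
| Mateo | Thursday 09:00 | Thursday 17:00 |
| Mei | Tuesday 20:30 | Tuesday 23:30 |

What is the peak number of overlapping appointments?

2

Walk through starts and ends in time order (an end at T is processed before a start at T):
Tuesday 08:00 start Sana → 1
Tuesday 16:00 end Sana → 0
Tuesday 20:30 start Mei → 1
Tuesday 23:30 end Mei → 0
Wednesday 07:30 start Tariq → 1
Wednesday 15:30 end Tariq → 0
Wednesday 16:30 start Declan → 1
Wednesday 19:00 start Priya → 2
Wednesday 23:30 end Declan → 1
Wednesday 23:30 end Priya → 0
Thursday 08:00 start Ravi → 1
Thursday 09:00 start Mateo → 2
Thursday 16:00 end Ravi → 1
Thursday 17:00 end Mateo → 0
Peak is 2, at Wednesday 19:00 (Declan, Priya).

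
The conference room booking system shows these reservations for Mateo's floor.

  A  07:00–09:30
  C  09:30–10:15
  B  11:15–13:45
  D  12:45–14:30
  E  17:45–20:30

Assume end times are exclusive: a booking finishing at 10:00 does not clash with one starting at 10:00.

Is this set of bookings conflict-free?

Sorted by start: A, C, B, D, E.
C starts exactly when A ends (back-to-back, no overlap) — done with A.
B starts after C ends — done with C.
D starts before B ends → B and D overlap.
That's a conflict, so the schedule is not conflict-free.

No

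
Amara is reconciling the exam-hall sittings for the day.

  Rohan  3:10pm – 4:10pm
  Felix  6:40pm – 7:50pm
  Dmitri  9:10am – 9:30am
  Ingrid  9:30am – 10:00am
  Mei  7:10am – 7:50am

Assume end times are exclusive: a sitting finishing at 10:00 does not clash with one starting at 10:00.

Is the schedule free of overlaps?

Yes

Sorted by start: Mei, Dmitri, Ingrid, Rohan, Felix.
Dmitri starts after Mei ends; Mei is clear from here.
Ingrid starts exactly when Dmitri ends (back-to-back, no overlap); Dmitri is clear from here.
Rohan starts after Ingrid ends; Ingrid is clear from here.
Felix starts after Rohan ends.
Every pair is clear; the schedule has no overlaps.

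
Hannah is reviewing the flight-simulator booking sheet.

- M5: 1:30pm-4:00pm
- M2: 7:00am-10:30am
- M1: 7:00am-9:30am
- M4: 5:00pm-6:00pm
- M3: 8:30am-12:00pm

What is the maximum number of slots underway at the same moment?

Sweep the timeline, counting +1 at each start and −1 at each end (ends before starts at a tie):
7:00am start M1 → 1
7:00am start M2 → 2
8:30am start M3 → 3
9:30am end M1 → 2
10:30am end M2 → 1
12:00pm end M3 → 0
1:30pm start M5 → 1
4:00pm end M5 → 0
5:00pm start M4 → 1
6:00pm end M4 → 0
Peak is 3, at 8:30am (M1, M2, M3).

3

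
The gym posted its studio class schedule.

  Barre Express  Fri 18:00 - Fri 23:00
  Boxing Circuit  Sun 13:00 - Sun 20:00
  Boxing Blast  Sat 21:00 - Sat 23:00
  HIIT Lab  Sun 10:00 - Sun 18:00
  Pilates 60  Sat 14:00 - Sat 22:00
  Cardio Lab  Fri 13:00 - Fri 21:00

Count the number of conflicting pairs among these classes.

Check each pair: they overlap iff neither finishes before the other starts.
Sorted by start: Cardio Lab, Barre Express, Pilates 60, Boxing Blast, HIIT Lab, Boxing Circuit.
Barre Express starts before Cardio Lab ends → Cardio Lab and Barre Express overlap.
Pilates 60 starts after Cardio Lab ends, so Cardio Lab has no further overlaps.
Pilates 60 starts after Barre Express ends, so Barre Express has no further overlaps.
Boxing Blast starts before Pilates 60 ends → Pilates 60 and Boxing Blast overlap.
HIIT Lab starts after Pilates 60 ends, so Pilates 60 has no further overlaps.
HIIT Lab starts after Boxing Blast ends, so Boxing Blast has no further overlaps.
Boxing Circuit starts before HIIT Lab ends → HIIT Lab and Boxing Circuit overlap.
Overlapping pairs: Barre Express & Cardio Lab, Boxing Blast & Pilates 60, Boxing Circuit & HIIT Lab — 3 in total.

3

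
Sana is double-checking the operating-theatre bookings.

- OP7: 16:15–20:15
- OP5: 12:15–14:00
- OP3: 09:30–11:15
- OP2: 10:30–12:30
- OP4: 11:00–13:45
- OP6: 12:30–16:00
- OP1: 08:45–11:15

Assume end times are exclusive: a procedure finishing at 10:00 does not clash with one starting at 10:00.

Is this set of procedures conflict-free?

No

Sorted by start: OP1, OP3, OP2, OP4, OP5, OP6, OP7.
OP3 starts before OP1 ends → OP1 and OP3 overlap.
That's a conflict, so the schedule is not conflict-free.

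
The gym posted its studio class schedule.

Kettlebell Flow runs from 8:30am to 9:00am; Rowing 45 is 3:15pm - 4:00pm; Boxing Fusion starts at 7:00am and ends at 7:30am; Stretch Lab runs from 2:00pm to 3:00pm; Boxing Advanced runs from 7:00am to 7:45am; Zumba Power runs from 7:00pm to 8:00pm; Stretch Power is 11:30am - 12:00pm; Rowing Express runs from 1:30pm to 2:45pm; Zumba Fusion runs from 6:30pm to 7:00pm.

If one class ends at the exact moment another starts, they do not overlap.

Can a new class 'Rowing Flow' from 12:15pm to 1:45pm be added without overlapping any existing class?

Boxing Fusion: ends 7:30am at or before Rowing Flow starts 12:15pm → clear.
Boxing Advanced: ends 7:45am at or before Rowing Flow starts 12:15pm → clear.
Kettlebell Flow: ends 9:00am at or before Rowing Flow starts 12:15pm → clear.
Stretch Power: ends 12:00pm at or before Rowing Flow starts 12:15pm → clear.
Rowing Express: starts 1:30pm before Rowing Flow ends 1:45pm, and ends 2:45pm after Rowing Flow starts 12:15pm → overlap.
Stretch Lab: starts 2:00pm at or after Rowing Flow ends 1:45pm → clear.
Rowing 45: starts 3:15pm at or after Rowing Flow ends 1:45pm → clear.
Zumba Fusion: starts 6:30pm at or after Rowing Flow ends 1:45pm → clear.
Zumba Power: starts 7:00pm at or after Rowing Flow ends 1:45pm → clear.
Rowing Flow overlaps Rowing Express.

No — it overlaps Rowing Express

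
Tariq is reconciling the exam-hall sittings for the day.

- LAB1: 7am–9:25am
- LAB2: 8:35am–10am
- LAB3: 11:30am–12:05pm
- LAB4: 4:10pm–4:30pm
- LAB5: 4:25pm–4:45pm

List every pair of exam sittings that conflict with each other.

LAB1 & LAB2, LAB4 & LAB5

Check each pair: they overlap iff neither finishes before the other starts.
Sorted by start: LAB1, LAB2, LAB3, LAB4, LAB5.
LAB2 starts before LAB1 ends → LAB1 and LAB2 overlap.
LAB3 starts after LAB1 ends, so LAB1 has no further overlaps.
LAB3 starts after LAB2 ends, so LAB2 has no further overlaps.
LAB4 starts after LAB3 ends, so LAB3 has no further overlaps.
LAB5 starts before LAB4 ends → LAB4 and LAB5 overlap.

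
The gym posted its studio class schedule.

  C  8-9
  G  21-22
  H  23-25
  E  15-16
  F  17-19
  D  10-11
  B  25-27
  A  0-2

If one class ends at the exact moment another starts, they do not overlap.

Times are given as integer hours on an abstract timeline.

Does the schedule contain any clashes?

No

Sorted by start: A, C, D, E, F, G, H, B.
C starts after A ends, so A has no further overlaps.
D starts after C ends, so C has no further overlaps.
E starts after D ends, so D has no further overlaps.
F starts after E ends, so E has no further overlaps.
G starts after F ends, so F has no further overlaps.
H starts after G ends, so G has no further overlaps.
B starts exactly when H ends (back-to-back, no overlap).
Every pair is clear; the schedule has no overlaps.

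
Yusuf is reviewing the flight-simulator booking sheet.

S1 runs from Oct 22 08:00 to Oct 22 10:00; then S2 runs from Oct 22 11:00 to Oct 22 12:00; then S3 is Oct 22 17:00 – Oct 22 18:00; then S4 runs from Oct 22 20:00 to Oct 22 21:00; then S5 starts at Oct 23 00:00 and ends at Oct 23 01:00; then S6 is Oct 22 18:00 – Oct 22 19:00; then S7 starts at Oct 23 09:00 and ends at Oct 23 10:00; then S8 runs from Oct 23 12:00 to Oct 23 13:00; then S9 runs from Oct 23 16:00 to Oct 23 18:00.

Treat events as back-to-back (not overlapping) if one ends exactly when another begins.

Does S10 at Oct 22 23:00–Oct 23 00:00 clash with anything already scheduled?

S1: ends Oct 22 10:00 at or before S10 starts Oct 22 23:00 → clear.
S2: ends Oct 22 12:00 at or before S10 starts Oct 22 23:00 → clear.
S3: ends Oct 22 18:00 at or before S10 starts Oct 22 23:00 → clear.
S6: ends Oct 22 19:00 at or before S10 starts Oct 22 23:00 → clear.
S4: ends Oct 22 21:00 at or before S10 starts Oct 22 23:00 → clear.
S5: starts Oct 23 00:00 at or after S10 ends Oct 23 00:00 → clear.
S7: starts Oct 23 09:00 at or after S10 ends Oct 23 00:00 → clear.
S8: starts Oct 23 12:00 at or after S10 ends Oct 23 00:00 → clear.
S9: starts Oct 23 16:00 at or after S10 ends Oct 23 00:00 → clear.

No — it doesn't clash with anything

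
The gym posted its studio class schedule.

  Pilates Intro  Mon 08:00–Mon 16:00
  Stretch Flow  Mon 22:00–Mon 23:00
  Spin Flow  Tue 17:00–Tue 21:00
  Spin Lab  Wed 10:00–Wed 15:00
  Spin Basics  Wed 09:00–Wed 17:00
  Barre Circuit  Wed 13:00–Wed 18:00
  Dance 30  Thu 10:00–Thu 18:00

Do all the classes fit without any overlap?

No

Sorted by start: Pilates Intro, Stretch Flow, Spin Flow, Spin Basics, Spin Lab, Barre Circuit, Dance 30.
Stretch Flow starts after Pilates Intro ends; Pilates Intro is clear from here.
Spin Flow starts after Stretch Flow ends; Stretch Flow is clear from here.
Spin Basics starts after Spin Flow ends; Spin Flow is clear from here.
Spin Lab starts before Spin Basics ends → Spin Basics and Spin Lab overlap.
That's a conflict, so the schedule is not conflict-free.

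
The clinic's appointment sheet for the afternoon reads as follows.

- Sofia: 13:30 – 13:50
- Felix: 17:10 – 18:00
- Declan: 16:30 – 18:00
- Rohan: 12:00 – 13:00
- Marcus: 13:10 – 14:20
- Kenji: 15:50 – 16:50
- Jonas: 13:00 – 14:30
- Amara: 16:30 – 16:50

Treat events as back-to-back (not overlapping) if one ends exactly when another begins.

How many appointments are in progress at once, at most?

3

Sort all start/end points and keep a running count:
12:00 start Rohan → 1
13:00 end Rohan → 0
13:00 start Jonas → 1
13:10 start Marcus → 2
13:30 start Sofia → 3
13:50 end Sofia → 2
14:20 end Marcus → 1
14:30 end Jonas → 0
15:50 start Kenji → 1
16:30 start Amara → 2
16:30 start Declan → 3
16:50 end Amara → 2
16:50 end Kenji → 1
17:10 start Felix → 2
18:00 end Declan → 1
18:00 end Felix → 0
Peak is 3, at 13:30 (Jonas, Marcus, Sofia).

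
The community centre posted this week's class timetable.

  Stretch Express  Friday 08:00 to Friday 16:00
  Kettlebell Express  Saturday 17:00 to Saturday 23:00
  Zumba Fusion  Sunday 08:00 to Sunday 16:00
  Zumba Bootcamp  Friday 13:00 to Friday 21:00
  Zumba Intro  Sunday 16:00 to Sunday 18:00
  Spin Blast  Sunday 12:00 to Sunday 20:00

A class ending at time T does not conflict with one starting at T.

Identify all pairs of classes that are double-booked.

Spin Blast & Zumba Fusion, Spin Blast & Zumba Intro, Stretch Express & Zumba Bootcamp

Sorted by start: Stretch Express, Zumba Bootcamp, Kettlebell Express, Zumba Fusion, Spin Blast, Zumba Intro.
Zumba Bootcamp starts before Stretch Express ends → Stretch Express and Zumba Bootcamp overlap.
Kettlebell Express starts after Stretch Express ends, so nothing later overlaps Stretch Express either.
Kettlebell Express starts after Zumba Bootcamp ends, so nothing later overlaps Zumba Bootcamp either.
Zumba Fusion starts after Kettlebell Express ends, so nothing later overlaps Kettlebell Express either.
Spin Blast starts before Zumba Fusion ends → Zumba Fusion and Spin Blast overlap.
Zumba Intro starts exactly when Zumba Fusion ends (back-to-back, no overlap).
Zumba Intro starts before Spin Blast ends → Spin Blast and Zumba Intro overlap.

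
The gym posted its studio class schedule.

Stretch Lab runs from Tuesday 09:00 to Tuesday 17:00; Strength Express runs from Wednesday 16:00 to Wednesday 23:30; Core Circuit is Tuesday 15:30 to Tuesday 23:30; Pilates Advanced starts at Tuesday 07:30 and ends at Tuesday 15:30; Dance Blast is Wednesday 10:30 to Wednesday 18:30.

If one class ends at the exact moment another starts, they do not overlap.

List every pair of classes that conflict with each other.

Two intervals overlap when each starts before the other ends.
Sorted by start: Pilates Advanced, Stretch Lab, Core Circuit, Dance Blast, Strength Express.
Stretch Lab starts before Pilates Advanced ends → Pilates Advanced and Stretch Lab overlap.
Core Circuit starts exactly when Pilates Advanced ends (back-to-back, no overlap) — done with Pilates Advanced.
Core Circuit starts before Stretch Lab ends → Stretch Lab and Core Circuit overlap.
Dance Blast starts after Stretch Lab ends — done with Stretch Lab.
Dance Blast starts after Core Circuit ends — done with Core Circuit.
Strength Express starts before Dance Blast ends → Dance Blast and Strength Express overlap.

Core Circuit & Stretch Lab, Dance Blast & Strength Express, Pilates Advanced & Stretch Lab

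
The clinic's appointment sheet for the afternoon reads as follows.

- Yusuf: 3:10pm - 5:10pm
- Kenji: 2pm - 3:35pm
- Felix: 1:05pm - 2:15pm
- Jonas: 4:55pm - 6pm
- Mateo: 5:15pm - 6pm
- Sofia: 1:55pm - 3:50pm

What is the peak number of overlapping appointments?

Walk through starts and ends in time order (an end at T is processed before a start at T):
1:05pm start Felix → 1
1:55pm start Sofia → 2
2pm start Kenji → 3
2:15pm end Felix → 2
3:10pm start Yusuf → 3
3:35pm end Kenji → 2
3:50pm end Sofia → 1
4:55pm start Jonas → 2
5:10pm end Yusuf → 1
5:15pm start Mateo → 2
6pm end Jonas → 1
6pm end Mateo → 0
Peak is 3, at 2pm (Felix, Kenji, Sofia).

3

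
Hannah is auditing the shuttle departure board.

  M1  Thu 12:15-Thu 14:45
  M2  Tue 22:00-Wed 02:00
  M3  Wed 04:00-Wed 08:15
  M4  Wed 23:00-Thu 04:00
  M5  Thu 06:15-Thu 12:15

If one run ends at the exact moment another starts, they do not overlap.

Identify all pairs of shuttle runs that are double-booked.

Two intervals overlap when each starts before the other ends.
Sorted by start: M2, M3, M4, M5, M1.
M3 starts after M2 ends, so nothing later overlaps M2 either.
M4 starts after M3 ends, so nothing later overlaps M3 either.
M5 starts after M4 ends, so nothing later overlaps M4 either.
M1 starts exactly when M5 ends (back-to-back, no overlap).

no conflicts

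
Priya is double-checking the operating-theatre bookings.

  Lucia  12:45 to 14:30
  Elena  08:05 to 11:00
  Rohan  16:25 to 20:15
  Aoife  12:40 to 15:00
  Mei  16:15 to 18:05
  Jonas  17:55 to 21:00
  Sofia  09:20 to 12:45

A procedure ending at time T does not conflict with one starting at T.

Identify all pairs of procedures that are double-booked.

Sorted by start: Elena, Sofia, Aoife, Lucia, Mei, Rohan, Jonas.
Sofia starts before Elena ends → Elena and Sofia overlap.
Aoife starts after Elena ends, so Elena has no further overlaps.
Aoife starts before Sofia ends → Sofia and Aoife overlap.
Lucia starts exactly when Sofia ends (back-to-back, no overlap), so Sofia has no further overlaps.
Lucia starts before Aoife ends → Aoife and Lucia overlap.
Mei starts after Aoife ends, so Aoife has no further overlaps.
Mei starts after Lucia ends, so Lucia has no further overlaps.
Rohan starts before Mei ends → Mei and Rohan overlap.
Jonas starts before Mei ends → Mei and Jonas overlap.
Jonas starts before Rohan ends → Rohan and Jonas overlap.

Aoife & Lucia, Aoife & Sofia, Elena & Sofia, Jonas & Mei, Jonas & Rohan, Mei & Rohan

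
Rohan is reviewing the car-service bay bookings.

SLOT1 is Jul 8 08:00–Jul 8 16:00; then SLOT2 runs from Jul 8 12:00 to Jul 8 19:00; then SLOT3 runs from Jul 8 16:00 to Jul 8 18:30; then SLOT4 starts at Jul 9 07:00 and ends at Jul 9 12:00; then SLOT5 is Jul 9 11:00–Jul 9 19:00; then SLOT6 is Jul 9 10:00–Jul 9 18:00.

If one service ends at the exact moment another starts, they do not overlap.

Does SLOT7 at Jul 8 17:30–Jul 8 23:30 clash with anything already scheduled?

Yes — it overlaps SLOT2, SLOT3

SLOT1: ends Jul 8 16:00 at or before SLOT7 starts Jul 8 17:30 → clear.
SLOT2: starts Jul 8 12:00 before SLOT7 ends Jul 8 23:30, and ends Jul 8 19:00 after SLOT7 starts Jul 8 17:30 → overlap.
SLOT3: starts Jul 8 16:00 before SLOT7 ends Jul 8 23:30, and ends Jul 8 18:30 after SLOT7 starts Jul 8 17:30 → overlap.
SLOT4: starts Jul 9 07:00 at or after SLOT7 ends Jul 8 23:30 → clear.
SLOT6: starts Jul 9 10:00 at or after SLOT7 ends Jul 8 23:30 → clear.
SLOT5: starts Jul 9 11:00 at or after SLOT7 ends Jul 8 23:30 → clear.
SLOT7 overlaps SLOT2, SLOT3.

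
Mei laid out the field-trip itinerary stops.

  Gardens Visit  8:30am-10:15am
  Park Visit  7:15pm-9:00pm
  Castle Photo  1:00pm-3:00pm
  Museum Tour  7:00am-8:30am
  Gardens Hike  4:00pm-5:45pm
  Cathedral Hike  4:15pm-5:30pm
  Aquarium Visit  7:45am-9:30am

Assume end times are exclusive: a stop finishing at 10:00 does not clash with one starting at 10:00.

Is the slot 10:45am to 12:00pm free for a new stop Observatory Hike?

Yes — the slot is free

Museum Tour: ends 8:30am at or before Observatory Hike starts 10:45am → clear.
Aquarium Visit: ends 9:30am at or before Observatory Hike starts 10:45am → clear.
Gardens Visit: ends 10:15am at or before Observatory Hike starts 10:45am → clear.
Castle Photo: starts 1:00pm at or after Observatory Hike ends 12:00pm → clear.
Gardens Hike: starts 4:00pm at or after Observatory Hike ends 12:00pm → clear.
Cathedral Hike: starts 4:15pm at or after Observatory Hike ends 12:00pm → clear.
Park Visit: starts 7:15pm at or after Observatory Hike ends 12:00pm → clear.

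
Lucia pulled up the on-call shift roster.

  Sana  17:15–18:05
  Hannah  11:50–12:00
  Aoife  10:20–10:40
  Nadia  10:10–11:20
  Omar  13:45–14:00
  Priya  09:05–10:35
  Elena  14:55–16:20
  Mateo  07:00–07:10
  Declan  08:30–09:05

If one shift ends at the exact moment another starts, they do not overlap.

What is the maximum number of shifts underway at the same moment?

3

Walk through starts and ends in time order (an end at T is processed before a start at T):
07:00 start Mateo → 1
07:10 end Mateo → 0
08:30 start Declan → 1
09:05 end Declan → 0
09:05 start Priya → 1
10:10 start Nadia → 2
10:20 start Aoife → 3
10:35 end Priya → 2
10:40 end Aoife → 1
11:20 end Nadia → 0
11:50 start Hannah → 1
12:00 end Hannah → 0
13:45 start Omar → 1
14:00 end Omar → 0
14:55 start Elena → 1
16:20 end Elena → 0
17:15 start Sana → 1
18:05 end Sana → 0
Peak is 3, at 10:20 (Aoife, Nadia, Priya).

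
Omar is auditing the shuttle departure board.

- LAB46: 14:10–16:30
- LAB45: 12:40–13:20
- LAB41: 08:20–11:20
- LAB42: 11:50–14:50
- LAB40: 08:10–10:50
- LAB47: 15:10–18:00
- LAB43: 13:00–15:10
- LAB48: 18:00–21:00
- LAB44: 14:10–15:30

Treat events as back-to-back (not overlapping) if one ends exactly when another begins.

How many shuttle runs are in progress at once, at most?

4

Sort all start/end points and keep a running count:
08:10 start LAB40 → 1
08:20 start LAB41 → 2
10:50 end LAB40 → 1
11:20 end LAB41 → 0
11:50 start LAB42 → 1
12:40 start LAB45 → 2
13:00 start LAB43 → 3
13:20 end LAB45 → 2
14:10 start LAB44 → 3
14:10 start LAB46 → 4
14:50 end LAB42 → 3
15:10 end LAB43 → 2
15:10 start LAB47 → 3
15:30 end LAB44 → 2
16:30 end LAB46 → 1
18:00 end LAB47 → 0
18:00 start LAB48 → 1
21:00 end LAB48 → 0
Peak is 4, at 14:10 (LAB42, LAB43, LAB44, LAB46).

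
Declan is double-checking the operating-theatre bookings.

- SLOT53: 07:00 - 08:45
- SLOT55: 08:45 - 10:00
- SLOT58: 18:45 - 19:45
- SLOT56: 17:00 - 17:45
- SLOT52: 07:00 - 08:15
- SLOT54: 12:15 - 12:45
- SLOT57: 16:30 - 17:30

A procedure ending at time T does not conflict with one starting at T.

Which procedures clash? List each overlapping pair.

Sorted by start: SLOT52, SLOT53, SLOT55, SLOT54, SLOT57, SLOT56, SLOT58.
SLOT53 starts before SLOT52 ends → SLOT52 and SLOT53 overlap.
SLOT55 starts after SLOT52 ends, so nothing later overlaps SLOT52 either.
SLOT55 starts exactly when SLOT53 ends (back-to-back, no overlap), so nothing later overlaps SLOT53 either.
SLOT54 starts after SLOT55 ends, so nothing later overlaps SLOT55 either.
SLOT57 starts after SLOT54 ends, so nothing later overlaps SLOT54 either.
SLOT56 starts before SLOT57 ends → SLOT57 and SLOT56 overlap.
SLOT58 starts after SLOT57 ends.
SLOT58 starts after SLOT56 ends.

SLOT52 & SLOT53, SLOT56 & SLOT57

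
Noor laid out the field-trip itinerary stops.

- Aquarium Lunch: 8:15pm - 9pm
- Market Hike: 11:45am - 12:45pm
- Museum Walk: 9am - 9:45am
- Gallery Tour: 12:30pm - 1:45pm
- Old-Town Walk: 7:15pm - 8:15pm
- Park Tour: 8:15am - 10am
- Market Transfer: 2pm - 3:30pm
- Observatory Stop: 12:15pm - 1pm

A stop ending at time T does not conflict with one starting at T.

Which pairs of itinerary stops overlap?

Two intervals overlap when each starts before the other ends.
Sorted by start: Park Tour, Museum Walk, Market Hike, Observatory Stop, Gallery Tour, Market Transfer, Old-Town Walk, Aquarium Lunch.
Museum Walk starts before Park Tour ends → Park Tour and Museum Walk overlap.
Market Hike starts after Park Tour ends, so nothing later overlaps Park Tour either.
Market Hike starts after Museum Walk ends, so nothing later overlaps Museum Walk either.
Observatory Stop starts before Market Hike ends → Market Hike and Observatory Stop overlap.
Gallery Tour starts before Market Hike ends → Market Hike and Gallery Tour overlap.
Market Transfer starts after Market Hike ends, so nothing later overlaps Market Hike either.
Gallery Tour starts before Observatory Stop ends → Observatory Stop and Gallery Tour overlap.
Market Transfer starts after Observatory Stop ends, so nothing later overlaps Observatory Stop either.
Market Transfer starts after Gallery Tour ends, so nothing later overlaps Gallery Tour either.
Old-Town Walk starts after Market Transfer ends, so nothing later overlaps Market Transfer either.
Aquarium Lunch starts exactly when Old-Town Walk ends (back-to-back, no overlap).

Gallery Tour & Market Hike, Gallery Tour & Observatory Stop, Market Hike & Observatory Stop, Museum Walk & Park Tour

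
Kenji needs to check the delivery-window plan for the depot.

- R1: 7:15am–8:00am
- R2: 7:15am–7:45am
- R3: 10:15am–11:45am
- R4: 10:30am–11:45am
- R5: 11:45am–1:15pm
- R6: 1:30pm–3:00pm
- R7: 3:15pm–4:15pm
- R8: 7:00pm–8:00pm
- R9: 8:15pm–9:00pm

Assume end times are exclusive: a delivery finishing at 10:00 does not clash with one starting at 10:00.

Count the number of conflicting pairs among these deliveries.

2

Sorted by start: R1, R2, R3, R4, R5, R6, R7, R8, R9.
R2 starts before R1 ends → R1 and R2 overlap.
R3 starts after R1 ends, so R1 has no further overlaps.
R3 starts after R2 ends, so R2 has no further overlaps.
R4 starts before R3 ends → R3 and R4 overlap.
R5 starts exactly when R3 ends (back-to-back, no overlap), so R3 has no further overlaps.
R5 starts exactly when R4 ends (back-to-back, no overlap), so R4 has no further overlaps.
R6 starts after R5 ends, so R5 has no further overlaps.
R7 starts after R6 ends, so R6 has no further overlaps.
R8 starts after R7 ends, so R7 has no further overlaps.
R9 starts after R8 ends.
Overlapping pairs: R1 & R2, R3 & R4 — 2 in total.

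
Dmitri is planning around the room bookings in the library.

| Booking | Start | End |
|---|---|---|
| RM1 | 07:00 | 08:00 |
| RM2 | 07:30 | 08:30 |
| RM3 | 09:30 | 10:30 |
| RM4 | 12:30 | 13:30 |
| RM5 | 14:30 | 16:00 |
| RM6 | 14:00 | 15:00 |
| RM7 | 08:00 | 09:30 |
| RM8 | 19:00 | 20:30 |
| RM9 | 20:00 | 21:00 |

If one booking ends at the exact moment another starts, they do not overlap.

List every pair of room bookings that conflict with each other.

RM1 & RM2, RM2 & RM7, RM5 & RM6, RM8 & RM9

Two intervals overlap when each starts before the other ends.
Sorted by start: RM1, RM2, RM7, RM3, RM4, RM6, RM5, RM8, RM9.
RM2 starts before RM1 ends → RM1 and RM2 overlap.
RM7 starts exactly when RM1 ends (back-to-back, no overlap) — done with RM1.
RM7 starts before RM2 ends → RM2 and RM7 overlap.
RM3 starts after RM2 ends — done with RM2.
RM3 starts exactly when RM7 ends (back-to-back, no overlap) — done with RM7.
RM4 starts after RM3 ends — done with RM3.
RM6 starts after RM4 ends — done with RM4.
RM5 starts before RM6 ends → RM6 and RM5 overlap.
RM8 starts after RM6 ends — done with RM6.
RM8 starts after RM5 ends — done with RM5.
RM9 starts before RM8 ends → RM8 and RM9 overlap.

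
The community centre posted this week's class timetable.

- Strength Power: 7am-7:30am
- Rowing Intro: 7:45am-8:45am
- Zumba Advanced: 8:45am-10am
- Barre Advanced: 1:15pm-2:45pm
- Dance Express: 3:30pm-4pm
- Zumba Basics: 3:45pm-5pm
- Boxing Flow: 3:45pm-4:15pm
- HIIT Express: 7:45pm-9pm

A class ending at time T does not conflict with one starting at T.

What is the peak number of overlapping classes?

Sweep the timeline, counting +1 at each start and −1 at each end (ends before starts at a tie):
7am start Strength Power → 1
7:30am end Strength Power → 0
7:45am start Rowing Intro → 1
8:45am end Rowing Intro → 0
8:45am start Zumba Advanced → 1
10am end Zumba Advanced → 0
1:15pm start Barre Advanced → 1
2:45pm end Barre Advanced → 0
3:30pm start Dance Express → 1
3:45pm start Boxing Flow → 2
3:45pm start Zumba Basics → 3
4pm end Dance Express → 2
4:15pm end Boxing Flow → 1
5pm end Zumba Basics → 0
7:45pm start HIIT Express → 1
9pm end HIIT Express → 0
Peak is 3, at 3:45pm (Boxing Flow, Dance Express, Zumba Basics).

3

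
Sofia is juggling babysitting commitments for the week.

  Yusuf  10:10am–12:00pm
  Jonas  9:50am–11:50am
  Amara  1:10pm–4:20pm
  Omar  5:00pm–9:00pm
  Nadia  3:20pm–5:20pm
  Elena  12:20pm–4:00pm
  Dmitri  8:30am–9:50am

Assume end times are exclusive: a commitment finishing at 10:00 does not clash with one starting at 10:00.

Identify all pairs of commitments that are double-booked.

Sorted by start: Dmitri, Jonas, Yusuf, Elena, Amara, Nadia, Omar.
Jonas starts exactly when Dmitri ends (back-to-back, no overlap); Dmitri is clear from here.
Yusuf starts before Jonas ends → Jonas and Yusuf overlap.
Elena starts after Jonas ends; Jonas is clear from here.
Elena starts after Yusuf ends; Yusuf is clear from here.
Amara starts before Elena ends → Elena and Amara overlap.
Nadia starts before Elena ends → Elena and Nadia overlap.
Omar starts after Elena ends.
Nadia starts before Amara ends → Amara and Nadia overlap.
Omar starts after Amara ends.
Omar starts before Nadia ends → Nadia and Omar overlap.

Amara & Elena, Amara & Nadia, Elena & Nadia, Jonas & Yusuf, Nadia & Omar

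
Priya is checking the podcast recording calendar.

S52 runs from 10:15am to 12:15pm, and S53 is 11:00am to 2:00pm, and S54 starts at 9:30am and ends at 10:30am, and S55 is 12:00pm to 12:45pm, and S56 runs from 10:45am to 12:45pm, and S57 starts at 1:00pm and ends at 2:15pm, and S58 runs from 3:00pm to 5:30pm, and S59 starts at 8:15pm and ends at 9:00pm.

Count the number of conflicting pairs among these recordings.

Sorted by start: S54, S52, S56, S53, S55, S57, S58, S59.
S52 starts before S54 ends → S54 and S52 overlap.
S56 starts after S54 ends, so nothing later overlaps S54 either.
S56 starts before S52 ends → S52 and S56 overlap.
S53 starts before S52 ends → S52 and S53 overlap.
S55 starts before S52 ends → S52 and S55 overlap.
S57 starts after S52 ends, so nothing later overlaps S52 either.
S53 starts before S56 ends → S56 and S53 overlap.
S55 starts before S56 ends → S56 and S55 overlap.
S57 starts after S56 ends, so nothing later overlaps S56 either.
S55 starts before S53 ends → S53 and S55 overlap.
S57 starts before S53 ends → S53 and S57 overlap.
S58 starts after S53 ends, so nothing later overlaps S53 either.
S57 starts after S55 ends, so nothing later overlaps S55 either.
S58 starts after S57 ends, so nothing later overlaps S57 either.
S59 starts after S58 ends.
Overlapping pairs: S52 & S53, S52 & S54, S52 & S55, S52 & S56, S53 & S55, S53 & S56, S53 & S57, S55 & S56 — 8 in total.

8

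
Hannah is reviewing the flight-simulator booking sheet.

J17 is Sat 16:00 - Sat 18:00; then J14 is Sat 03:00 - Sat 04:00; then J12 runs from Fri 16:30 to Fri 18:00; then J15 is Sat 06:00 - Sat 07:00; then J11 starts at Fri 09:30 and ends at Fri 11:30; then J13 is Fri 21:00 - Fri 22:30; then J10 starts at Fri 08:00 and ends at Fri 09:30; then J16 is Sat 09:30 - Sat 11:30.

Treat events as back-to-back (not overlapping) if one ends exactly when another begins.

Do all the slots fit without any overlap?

Sorted by start: J10, J11, J12, J13, J14, J15, J16, J17.
J11 starts exactly when J10 ends (back-to-back, no overlap), so J10 has no further overlaps.
J12 starts after J11 ends, so J11 has no further overlaps.
J13 starts after J12 ends, so J12 has no further overlaps.
J14 starts after J13 ends, so J13 has no further overlaps.
J15 starts after J14 ends, so J14 has no further overlaps.
J16 starts after J15 ends, so J15 has no further overlaps.
J17 starts after J16 ends.
Every pair is clear; the schedule has no overlaps.

Yes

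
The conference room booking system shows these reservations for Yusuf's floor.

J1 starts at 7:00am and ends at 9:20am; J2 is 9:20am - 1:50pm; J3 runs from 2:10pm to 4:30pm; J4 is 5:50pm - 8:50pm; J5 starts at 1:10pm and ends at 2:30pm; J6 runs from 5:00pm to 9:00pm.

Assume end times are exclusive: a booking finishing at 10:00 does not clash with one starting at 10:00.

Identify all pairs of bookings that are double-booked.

Sorted by start: J1, J2, J5, J3, J6, J4.
J2 starts exactly when J1 ends (back-to-back, no overlap); J1 is clear from here.
J5 starts before J2 ends → J2 and J5 overlap.
J3 starts after J2 ends; J2 is clear from here.
J3 starts before J5 ends → J5 and J3 overlap.
J6 starts after J5 ends; J5 is clear from here.
J6 starts after J3 ends; J3 is clear from here.
J4 starts before J6 ends → J6 and J4 overlap.

J2 & J5, J3 & J5, J4 & J6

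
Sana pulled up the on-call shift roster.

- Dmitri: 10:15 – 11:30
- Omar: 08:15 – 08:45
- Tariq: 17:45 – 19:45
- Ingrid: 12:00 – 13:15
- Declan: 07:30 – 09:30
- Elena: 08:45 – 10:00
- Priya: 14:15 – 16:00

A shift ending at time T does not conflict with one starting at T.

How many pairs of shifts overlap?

2

Sorted by start: Declan, Omar, Elena, Dmitri, Ingrid, Priya, Tariq.
Omar starts before Declan ends → Declan and Omar overlap.
Elena starts before Declan ends → Declan and Elena overlap.
Dmitri starts after Declan ends; Declan is clear from here.
Elena starts exactly when Omar ends (back-to-back, no overlap); Omar is clear from here.
Dmitri starts after Elena ends; Elena is clear from here.
Ingrid starts after Dmitri ends; Dmitri is clear from here.
Priya starts after Ingrid ends; Ingrid is clear from here.
Tariq starts after Priya ends.
Overlapping pairs: Declan & Elena, Declan & Omar — 2 in total.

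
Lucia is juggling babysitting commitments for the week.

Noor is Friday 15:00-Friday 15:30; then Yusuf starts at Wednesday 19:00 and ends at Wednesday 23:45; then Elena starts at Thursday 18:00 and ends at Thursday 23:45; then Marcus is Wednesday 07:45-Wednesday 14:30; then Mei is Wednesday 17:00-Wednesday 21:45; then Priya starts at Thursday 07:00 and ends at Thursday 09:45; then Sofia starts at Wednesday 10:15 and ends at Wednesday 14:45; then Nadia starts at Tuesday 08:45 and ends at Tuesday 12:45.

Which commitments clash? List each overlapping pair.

Sorted by start: Nadia, Marcus, Sofia, Mei, Yusuf, Priya, Elena, Noor.
Marcus starts after Nadia ends; Nadia is clear from here.
Sofia starts before Marcus ends → Marcus and Sofia overlap.
Mei starts after Marcus ends; Marcus is clear from here.
Mei starts after Sofia ends; Sofia is clear from here.
Yusuf starts before Mei ends → Mei and Yusuf overlap.
Priya starts after Mei ends; Mei is clear from here.
Priya starts after Yusuf ends; Yusuf is clear from here.
Elena starts after Priya ends; Priya is clear from here.
Noor starts after Elena ends.

Marcus & Sofia, Mei & Yusuf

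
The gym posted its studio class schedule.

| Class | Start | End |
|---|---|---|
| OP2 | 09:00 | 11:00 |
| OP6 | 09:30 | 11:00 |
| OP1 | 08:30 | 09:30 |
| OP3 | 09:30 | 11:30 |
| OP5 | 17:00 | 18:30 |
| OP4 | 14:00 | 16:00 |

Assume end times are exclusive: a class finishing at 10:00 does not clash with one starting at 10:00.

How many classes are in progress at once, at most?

Sort all start/end points and keep a running count:
08:30 start OP1 → 1
09:00 start OP2 → 2
09:30 end OP1 → 1
09:30 start OP3 → 2
09:30 start OP6 → 3
11:00 end OP2 → 2
11:00 end OP6 → 1
11:30 end OP3 → 0
14:00 start OP4 → 1
16:00 end OP4 → 0
17:00 start OP5 → 1
18:30 end OP5 → 0
Peak is 3, at 09:30 (OP2, OP3, OP6).

3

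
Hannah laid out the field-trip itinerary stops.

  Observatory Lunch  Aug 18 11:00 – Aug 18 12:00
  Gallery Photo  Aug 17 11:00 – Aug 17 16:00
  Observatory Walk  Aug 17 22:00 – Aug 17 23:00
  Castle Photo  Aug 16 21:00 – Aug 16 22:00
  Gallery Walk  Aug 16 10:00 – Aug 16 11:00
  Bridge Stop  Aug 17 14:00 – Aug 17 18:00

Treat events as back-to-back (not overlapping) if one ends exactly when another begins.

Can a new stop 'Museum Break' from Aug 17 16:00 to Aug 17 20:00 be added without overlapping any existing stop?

Gallery Walk: ends Aug 16 11:00 at or before Museum Break starts Aug 17 16:00 → clear.
Castle Photo: ends Aug 16 22:00 at or before Museum Break starts Aug 17 16:00 → clear.
Gallery Photo: ends Aug 17 16:00 at or before Museum Break starts Aug 17 16:00 → clear.
Bridge Stop: starts Aug 17 14:00 before Museum Break ends Aug 17 20:00, and ends Aug 17 18:00 after Museum Break starts Aug 17 16:00 → overlap.
Observatory Walk: starts Aug 17 22:00 at or after Museum Break ends Aug 17 20:00 → clear.
Observatory Lunch: starts Aug 18 11:00 at or after Museum Break ends Aug 17 20:00 → clear.
Museum Break overlaps Bridge Stop.

No — it overlaps Bridge Stop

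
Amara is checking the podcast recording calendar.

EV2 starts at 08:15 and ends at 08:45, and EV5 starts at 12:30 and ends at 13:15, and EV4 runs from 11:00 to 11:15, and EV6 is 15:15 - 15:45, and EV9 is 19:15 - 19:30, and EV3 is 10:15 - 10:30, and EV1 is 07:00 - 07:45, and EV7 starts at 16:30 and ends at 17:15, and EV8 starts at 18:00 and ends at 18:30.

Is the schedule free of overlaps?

Sorted by start: EV1, EV2, EV3, EV4, EV5, EV6, EV7, EV8, EV9.
EV2 starts after EV1 ends, so nothing later overlaps EV1 either.
EV3 starts after EV2 ends, so nothing later overlaps EV2 either.
EV4 starts after EV3 ends, so nothing later overlaps EV3 either.
EV5 starts after EV4 ends, so nothing later overlaps EV4 either.
EV6 starts after EV5 ends, so nothing later overlaps EV5 either.
EV7 starts after EV6 ends, so nothing later overlaps EV6 either.
EV8 starts after EV7 ends, so nothing later overlaps EV7 either.
EV9 starts after EV8 ends.
Every pair is clear; the schedule has no overlaps.

Yes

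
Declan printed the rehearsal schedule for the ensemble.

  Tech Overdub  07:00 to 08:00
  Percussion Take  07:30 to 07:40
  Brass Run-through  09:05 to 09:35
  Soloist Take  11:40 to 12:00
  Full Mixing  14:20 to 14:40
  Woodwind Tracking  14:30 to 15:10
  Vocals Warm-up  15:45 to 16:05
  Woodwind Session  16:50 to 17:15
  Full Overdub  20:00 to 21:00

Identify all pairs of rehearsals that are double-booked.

Full Mixing & Woodwind Tracking, Percussion Take & Tech Overdub

Check each pair: they overlap iff neither finishes before the other starts.
Sorted by start: Tech Overdub, Percussion Take, Brass Run-through, Soloist Take, Full Mixing, Woodwind Tracking, Vocals Warm-up, Woodwind Session, Full Overdub.
Percussion Take starts before Tech Overdub ends → Tech Overdub and Percussion Take overlap.
Brass Run-through starts after Tech Overdub ends; Tech Overdub is clear from here.
Brass Run-through starts after Percussion Take ends; Percussion Take is clear from here.
Soloist Take starts after Brass Run-through ends; Brass Run-through is clear from here.
Full Mixing starts after Soloist Take ends; Soloist Take is clear from here.
Woodwind Tracking starts before Full Mixing ends → Full Mixing and Woodwind Tracking overlap.
Vocals Warm-up starts after Full Mixing ends; Full Mixing is clear from here.
Vocals Warm-up starts after Woodwind Tracking ends; Woodwind Tracking is clear from here.
Woodwind Session starts after Vocals Warm-up ends; Vocals Warm-up is clear from here.
Full Overdub starts after Woodwind Session ends.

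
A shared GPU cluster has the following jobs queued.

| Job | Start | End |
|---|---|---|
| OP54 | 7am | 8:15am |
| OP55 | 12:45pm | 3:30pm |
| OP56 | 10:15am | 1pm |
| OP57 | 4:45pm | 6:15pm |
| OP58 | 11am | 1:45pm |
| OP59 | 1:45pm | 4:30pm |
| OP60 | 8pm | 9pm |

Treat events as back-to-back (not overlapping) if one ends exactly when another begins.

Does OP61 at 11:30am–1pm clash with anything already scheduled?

Yes — it overlaps OP55, OP56, OP58

OP54: ends 8:15am at or before OP61 starts 11:30am → clear.
OP56: starts 10:15am before OP61 ends 1pm, and ends 1pm after OP61 starts 11:30am → overlap.
OP58: starts 11am before OP61 ends 1pm, and ends 1:45pm after OP61 starts 11:30am → overlap.
OP55: starts 12:45pm before OP61 ends 1pm, and ends 3:30pm after OP61 starts 11:30am → overlap.
OP59: starts 1:45pm at or after OP61 ends 1pm → clear.
OP57: starts 4:45pm at or after OP61 ends 1pm → clear.
OP60: starts 8pm at or after OP61 ends 1pm → clear.
OP61 overlaps OP55, OP56, OP58.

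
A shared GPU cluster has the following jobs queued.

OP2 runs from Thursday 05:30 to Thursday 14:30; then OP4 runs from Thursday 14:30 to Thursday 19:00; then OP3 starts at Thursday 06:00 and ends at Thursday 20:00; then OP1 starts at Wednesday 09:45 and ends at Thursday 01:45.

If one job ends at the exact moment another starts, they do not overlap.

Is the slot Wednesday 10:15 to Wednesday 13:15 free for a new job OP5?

OP1: starts Wednesday 09:45 before OP5 ends Wednesday 13:15, and ends Thursday 01:45 after OP5 starts Wednesday 10:15 → overlap.
OP2: starts Thursday 05:30 at or after OP5 ends Wednesday 13:15 → clear.
OP3: starts Thursday 06:00 at or after OP5 ends Wednesday 13:15 → clear.
OP4: starts Thursday 14:30 at or after OP5 ends Wednesday 13:15 → clear.
OP5 overlaps OP1.

No — it overlaps OP1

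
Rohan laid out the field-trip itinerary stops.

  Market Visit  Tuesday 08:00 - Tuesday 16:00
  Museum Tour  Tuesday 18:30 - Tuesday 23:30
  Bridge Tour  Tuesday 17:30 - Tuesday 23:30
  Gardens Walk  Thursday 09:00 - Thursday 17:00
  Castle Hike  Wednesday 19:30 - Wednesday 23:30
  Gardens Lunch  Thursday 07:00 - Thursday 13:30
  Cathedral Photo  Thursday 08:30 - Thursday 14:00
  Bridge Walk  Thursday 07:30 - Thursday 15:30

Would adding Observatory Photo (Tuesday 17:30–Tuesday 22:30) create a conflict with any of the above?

Yes — it overlaps Bridge Tour, Museum Tour

Market Visit: ends Tuesday 16:00 at or before Observatory Photo starts Tuesday 17:30 → clear.
Bridge Tour: starts Tuesday 17:30 before Observatory Photo ends Tuesday 22:30, and ends Tuesday 23:30 after Observatory Photo starts Tuesday 17:30 → overlap.
Museum Tour: starts Tuesday 18:30 before Observatory Photo ends Tuesday 22:30, and ends Tuesday 23:30 after Observatory Photo starts Tuesday 17:30 → overlap.
Castle Hike: starts Wednesday 19:30 at or after Observatory Photo ends Tuesday 22:30 → clear.
Gardens Lunch: starts Thursday 07:00 at or after Observatory Photo ends Tuesday 22:30 → clear.
Bridge Walk: starts Thursday 07:30 at or after Observatory Photo ends Tuesday 22:30 → clear.
Cathedral Photo: starts Thursday 08:30 at or after Observatory Photo ends Tuesday 22:30 → clear.
Gardens Walk: starts Thursday 09:00 at or after Observatory Photo ends Tuesday 22:30 → clear.
Observatory Photo overlaps Bridge Tour, Museum Tour.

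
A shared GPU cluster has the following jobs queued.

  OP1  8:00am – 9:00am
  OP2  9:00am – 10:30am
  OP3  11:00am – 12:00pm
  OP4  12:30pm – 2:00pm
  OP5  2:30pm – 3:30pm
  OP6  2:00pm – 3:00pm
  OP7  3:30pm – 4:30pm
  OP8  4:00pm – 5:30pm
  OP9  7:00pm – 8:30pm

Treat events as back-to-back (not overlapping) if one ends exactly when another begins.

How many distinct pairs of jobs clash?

Check each pair: they overlap iff neither finishes before the other starts.
Sorted by start: OP1, OP2, OP3, OP4, OP6, OP5, OP7, OP8, OP9.
OP2 starts exactly when OP1 ends (back-to-back, no overlap), so nothing later overlaps OP1 either.
OP3 starts after OP2 ends, so nothing later overlaps OP2 either.
OP4 starts after OP3 ends, so nothing later overlaps OP3 either.
OP6 starts exactly when OP4 ends (back-to-back, no overlap), so nothing later overlaps OP4 either.
OP5 starts before OP6 ends → OP6 and OP5 overlap.
OP7 starts after OP6 ends, so nothing later overlaps OP6 either.
OP7 starts exactly when OP5 ends (back-to-back, no overlap), so nothing later overlaps OP5 either.
OP8 starts before OP7 ends → OP7 and OP8 overlap.
OP9 starts after OP7 ends.
OP9 starts after OP8 ends.
Overlapping pairs: OP5 & OP6, OP7 & OP8 — 2 in total.

2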